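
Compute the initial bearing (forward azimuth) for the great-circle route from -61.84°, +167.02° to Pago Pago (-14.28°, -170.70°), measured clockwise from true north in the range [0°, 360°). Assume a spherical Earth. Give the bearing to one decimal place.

Δλ = -170.70 − 167.02 = -337.72°; wrapped into (−180°, 180°]: 22.28°.
θ = atan2( sin Δλ · cos φ₂ , cos φ₁ · sin φ₂ − sin φ₁ · cos φ₂ · cos Δλ )
  = atan2(0.36742, 0.67420) = 28.589° → normalised to [0°, 360°): 28.589°.

28.6°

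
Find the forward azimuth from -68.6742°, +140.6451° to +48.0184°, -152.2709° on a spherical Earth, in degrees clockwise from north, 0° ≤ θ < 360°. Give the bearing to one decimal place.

50.2°

Δλ = -152.2709 − 140.6451 = -292.9160°; wrapped into (−180°, 180°]: 67.0840°.
θ = atan2( sin Δλ · cos φ₂ , cos φ₁ · sin φ₂ − sin φ₁ · cos φ₂ · cos Δλ )
  = atan2(0.61610, 0.51296) = 50.220° → normalised to [0°, 360°): 50.220°.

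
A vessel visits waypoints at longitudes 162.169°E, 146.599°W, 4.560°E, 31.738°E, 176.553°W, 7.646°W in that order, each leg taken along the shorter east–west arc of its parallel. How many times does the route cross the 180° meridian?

2

Leg 1: +162.169° → -146.599°, shortest Δλ = 51.232° (east) — crosses 180°.
Leg 2: -146.599° → +4.560°, shortest Δλ = 151.159° (east) — does not cross 180°.
Leg 3: +4.560° → +31.738°, shortest Δλ = 27.178° (east) — does not cross 180°.
Leg 4: +31.738° → -176.553°, shortest Δλ = 151.709° (east) — crosses 180°.
Leg 5: -176.553° → -7.646°, shortest Δλ = 168.907° (east) — does not cross 180°.
Total crossings: 2.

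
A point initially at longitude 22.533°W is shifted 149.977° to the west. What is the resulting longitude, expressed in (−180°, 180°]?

Start at -22.533°; shift −149.977° → -172.510°.
-172.510° already lies in (−180°, 180°].

172.510°W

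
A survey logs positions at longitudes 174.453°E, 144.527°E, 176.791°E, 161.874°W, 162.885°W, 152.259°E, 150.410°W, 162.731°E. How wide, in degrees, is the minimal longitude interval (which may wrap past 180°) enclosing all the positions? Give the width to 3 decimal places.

Sort the longitudes: -162.885°, -161.874°, -150.410°, +144.527°, +152.259°, +162.731°, +174.453°, +176.791°.
Eastward gaps between consecutive values (wrapping around): 1.011°, 11.464°, 294.937°, 7.732°, 10.472°, 11.722°, 2.338°, 20.324°.
Largest gap = 294.937° ⇒ minimal covering band is its complement: 360° − 294.937° = 65.063°.
Band runs from +144.527° eastward to -150.410°, crossing the antimeridian.

65.063°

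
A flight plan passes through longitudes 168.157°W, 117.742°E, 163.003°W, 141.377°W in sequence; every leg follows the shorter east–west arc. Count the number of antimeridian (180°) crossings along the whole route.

Leg 1: -168.157° → +117.742°, shortest Δλ = -74.101° (west) — crosses 180°.
Leg 2: +117.742° → -163.003°, shortest Δλ = 79.255° (east) — crosses 180°.
Leg 3: -163.003° → -141.377°, shortest Δλ = 21.626° (east) — does not cross 180°.
Total crossings: 2.

2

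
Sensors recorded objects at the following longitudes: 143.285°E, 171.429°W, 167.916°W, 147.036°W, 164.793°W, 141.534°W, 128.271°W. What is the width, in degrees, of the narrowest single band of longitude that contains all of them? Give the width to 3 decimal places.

88.444°

Sort the longitudes: -171.429°, -167.916°, -164.793°, -147.036°, -141.534°, -128.271°, +143.285°.
Eastward gaps between consecutive values (wrapping around): 3.513°, 3.123°, 17.757°, 5.502°, 13.263°, 271.556°, 45.286°.
Largest gap = 271.556° ⇒ minimal covering band is its complement: 360° − 271.556° = 88.444°.
Band runs from +143.285° eastward to -128.271°, crossing the antimeridian.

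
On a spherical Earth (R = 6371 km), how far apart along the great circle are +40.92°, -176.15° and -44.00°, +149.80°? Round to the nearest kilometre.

Δλ = 149.80 − -176.15 = 325.95°; wrapped into (−180°, 180°]: -34.05°.
Δφ = -44.00 − 40.92 = -84.92°.
a = sin²(Δφ/2) + cos φ₁ · cos φ₂ · sin²(Δλ/2) = 0.502323.
c = 2·atan2(√a, √(1−a)) = 1.57544 rad → d = 6371·c ≈ 10037.14 km.

10037 km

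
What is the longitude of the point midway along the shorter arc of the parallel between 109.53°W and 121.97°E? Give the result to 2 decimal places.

173.78°W

Signed shortest Δλ from -109.53° to +121.97° is -128.50°.
Midpoint longitude = -109.53° + (-128.50°)/2 = -109.53° − 64.25° = -173.78°.
(The naïve average (-109.53 + +121.97)/2 = 6.22° is on the wrong side of the globe.)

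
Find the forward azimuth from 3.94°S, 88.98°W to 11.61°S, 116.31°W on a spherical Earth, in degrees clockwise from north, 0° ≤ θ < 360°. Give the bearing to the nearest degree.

Δλ = -116.31 − -88.98 = -27.33°.
θ = atan2( sin Δλ · cos φ₂ , cos φ₁ · sin φ₂ − sin φ₁ · cos φ₂ · cos Δλ )
  = atan2(-0.44972, -0.14098) = -107.405° → normalised to [0°, 360°): 252.595°.

253°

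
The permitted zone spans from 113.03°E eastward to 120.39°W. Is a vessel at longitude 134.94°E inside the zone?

Yes

Band width going east from +113.03° to -120.39°: ((-120.39 − 113.03) mod 360) = 126.58°.
Offset of +134.94° east of the west edge: ((134.94 − 113.03) mod 360) = 21.91°.
21.91° ≤ 126.58° ⇒ inside.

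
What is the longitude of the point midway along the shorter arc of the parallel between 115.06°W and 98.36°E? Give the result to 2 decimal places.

Signed shortest Δλ from -115.06° to +98.36° is -146.58°.
Midpoint longitude = -115.06° + (-146.58°)/2 = -115.06° − 73.29° = -188.35°.
Normalise into (−180°, 180°]: +171.65°.
(The naïve average (-115.06 + +98.36)/2 = -8.35° is on the wrong side of the globe.)

171.65°E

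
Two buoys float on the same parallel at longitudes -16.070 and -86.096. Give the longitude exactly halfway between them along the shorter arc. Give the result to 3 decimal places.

Signed shortest Δλ from -16.070° to -86.096° is -70.026°.
Midpoint longitude = -16.070° + (-70.026°)/2 = -16.070° − 35.013° = -51.083°.

-51.083°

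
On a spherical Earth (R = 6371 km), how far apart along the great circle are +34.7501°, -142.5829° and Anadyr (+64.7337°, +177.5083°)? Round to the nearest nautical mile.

Δλ = 177.5083 − -142.5829 = 320.0912°; wrapped into (−180°, 180°]: -39.9088°.
Δφ = 64.7337 − 34.7501 = 29.9836°.
a = sin²(Δφ/2) + cos φ₁ · cos φ₂ · sin²(Δλ/2) = 0.107761.
c = 2·atan2(√a, √(1−a)) = 0.66894 rad → d = 6371·c ≈ 4261.82 km ≈ 2301.20 nmi.

2301 nmi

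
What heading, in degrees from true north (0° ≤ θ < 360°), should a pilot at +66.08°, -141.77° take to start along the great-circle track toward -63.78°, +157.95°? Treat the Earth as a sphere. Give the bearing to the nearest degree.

Δλ = 157.95 − -141.77 = 299.72°; wrapped into (−180°, 180°]: -60.28°.
θ = atan2( sin Δλ · cos φ₂ , cos φ₁ · sin φ₂ − sin φ₁ · cos φ₂ · cos Δλ )
  = atan2(-0.38370, -0.56396) = -145.770° → normalised to [0°, 360°): 214.230°.

214°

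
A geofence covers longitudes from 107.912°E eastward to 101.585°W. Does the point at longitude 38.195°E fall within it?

No

Band width going east from +107.912° to -101.585°: ((-101.585 − 107.912) mod 360) = 150.503°.
Offset of +38.195° east of the west edge: ((38.195 − 107.912) mod 360) = 290.283°.
290.283° > 150.503° ⇒ outside.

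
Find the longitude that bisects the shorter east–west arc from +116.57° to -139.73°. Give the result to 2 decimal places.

+168.42°

Signed shortest Δλ from +116.57° to -139.73° is +103.70°.
Midpoint longitude = +116.57° + (+103.70°)/2 = +116.57° + 51.85° = +168.42°.
(The naïve average (+116.57 + -139.73)/2 = -11.58° is on the wrong side of the globe.)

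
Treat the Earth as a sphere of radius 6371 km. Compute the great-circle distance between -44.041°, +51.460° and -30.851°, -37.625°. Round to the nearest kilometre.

7618 km

Δλ = -37.625 − 51.460 = -89.085°.
Δφ = -30.851 − -44.041 = 13.190°.
a = sin²(Δφ/2) + cos φ₁ · cos φ₂ · sin²(Δλ/2) = 0.316828.
c = 2·atan2(√a, √(1−a)) = 1.19572 rad → d = 6371·c ≈ 7617.92 km.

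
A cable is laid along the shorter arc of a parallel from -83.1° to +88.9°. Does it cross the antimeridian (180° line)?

Signed shortest Δλ = ((88.9 − -83.1 + 180) mod 360) − 180 = 172.0°.
Going east by 172.0° from -83.1° reaches +88.9° without touching 180°.

No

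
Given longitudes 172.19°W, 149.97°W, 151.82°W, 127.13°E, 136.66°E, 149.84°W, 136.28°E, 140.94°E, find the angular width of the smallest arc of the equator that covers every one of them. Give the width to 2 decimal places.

Sort the longitudes: -172.19°, -151.82°, -149.97°, -149.84°, +127.13°, +136.28°, +136.66°, +140.94°.
Eastward gaps between consecutive values (wrapping around): 20.37°, 1.85°, 0.13°, 276.97°, 9.15°, 0.38°, 4.28°, 46.87°.
Largest gap = 276.97° ⇒ minimal covering band is its complement: 360° − 276.97° = 83.03°.
Band runs from +127.13° eastward to -149.84°, crossing the antimeridian.

83.03°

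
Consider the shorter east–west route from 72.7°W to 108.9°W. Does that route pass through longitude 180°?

No

Signed shortest Δλ = ((-108.9 − -72.7 + 180) mod 360) − 180 = -36.2°.
Going west by 36.2° from -72.7° reaches -108.9° without touching 180°.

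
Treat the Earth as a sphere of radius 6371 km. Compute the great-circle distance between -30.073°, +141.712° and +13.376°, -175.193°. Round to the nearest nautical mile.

3607 nmi

Δλ = -175.193 − 141.712 = -316.905°; wrapped into (−180°, 180°]: 43.095°.
Δφ = 13.376 − -30.073 = 43.449°.
a = sin²(Δφ/2) + cos φ₁ · cos φ₂ · sin²(Δλ/2) = 0.250571.
c = 2·atan2(√a, √(1−a)) = 1.04852 rad → d = 6371·c ≈ 6680.10 km ≈ 3606.96 nmi.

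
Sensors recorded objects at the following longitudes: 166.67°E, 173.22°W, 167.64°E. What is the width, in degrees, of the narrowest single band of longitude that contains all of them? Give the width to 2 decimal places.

Sort the longitudes: -173.22°, +166.67°, +167.64°.
Eastward gaps between consecutive values (wrapping around): 339.89°, 0.97°, 19.14°.
Largest gap = 339.89° ⇒ minimal covering band is its complement: 360° − 339.89° = 20.11°.
Band runs from +166.67° eastward to -173.22°, crossing the antimeridian.

20.11°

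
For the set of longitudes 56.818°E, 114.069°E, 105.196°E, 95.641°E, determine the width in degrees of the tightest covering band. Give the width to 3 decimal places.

Sort the longitudes: +56.818°, +95.641°, +105.196°, +114.069°.
Eastward gaps between consecutive values (wrapping around): 38.823°, 9.555°, 8.873°, 302.749°.
Largest gap = 302.749° ⇒ minimal covering band is its complement: 360° − 302.749° = 57.251°.
Band runs from +56.818° eastward to +114.069°.

57.251°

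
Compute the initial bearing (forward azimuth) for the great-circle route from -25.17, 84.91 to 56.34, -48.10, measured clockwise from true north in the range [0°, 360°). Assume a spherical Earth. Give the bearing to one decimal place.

Δλ = -48.10 − 84.91 = -133.01°.
θ = atan2( sin Δλ · cos φ₂ , cos φ₁ · sin φ₂ − sin φ₁ · cos φ₂ · cos Δλ )
  = atan2(-0.40530, 0.59251) = -34.373° → normalised to [0°, 360°): 325.627°.

325.6°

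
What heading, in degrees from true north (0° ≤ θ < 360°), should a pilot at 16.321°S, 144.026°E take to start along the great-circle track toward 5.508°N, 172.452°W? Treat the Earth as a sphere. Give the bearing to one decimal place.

Δλ = -172.452 − 144.026 = -316.478°; wrapped into (−180°, 180°]: 43.522°.
θ = atan2( sin Δλ · cos φ₂ , cos φ₁ · sin φ₂ − sin φ₁ · cos φ₂ · cos Δλ )
  = atan2(0.68545, 0.29495) = 66.718° → normalised to [0°, 360°): 66.718°.

66.7°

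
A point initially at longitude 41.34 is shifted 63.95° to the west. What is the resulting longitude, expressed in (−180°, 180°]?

-22.61°

Start at +41.34°; shift −63.95° → -22.61°.
-22.61° already lies in (−180°, 180°].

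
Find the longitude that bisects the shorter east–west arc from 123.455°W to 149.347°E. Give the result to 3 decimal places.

167.054°W

Signed shortest Δλ from -123.455° to +149.347° is -87.198°.
Midpoint longitude = -123.455° + (-87.198°)/2 = -123.455° − 43.599° = -167.054°.
(The naïve average (-123.455 + +149.347)/2 = 12.946° is on the wrong side of the globe.)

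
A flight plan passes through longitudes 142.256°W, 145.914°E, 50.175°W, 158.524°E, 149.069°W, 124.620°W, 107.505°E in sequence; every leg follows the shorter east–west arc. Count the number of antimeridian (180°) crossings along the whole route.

5

Leg 1: -142.256° → +145.914°, shortest Δλ = -71.83° (west) — crosses 180°.
Leg 2: +145.914° → -50.175°, shortest Δλ = 163.911° (east) — crosses 180°.
Leg 3: -50.175° → +158.524°, shortest Δλ = -151.301° (west) — crosses 180°.
Leg 4: +158.524° → -149.069°, shortest Δλ = 52.407° (east) — crosses 180°.
Leg 5: -149.069° → -124.620°, shortest Δλ = 24.449° (east) — does not cross 180°.
Leg 6: -124.620° → +107.505°, shortest Δλ = -127.875° (west) — crosses 180°.
Total crossings: 5.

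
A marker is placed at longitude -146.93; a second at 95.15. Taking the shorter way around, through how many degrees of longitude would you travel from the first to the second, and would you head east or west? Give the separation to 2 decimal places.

117.92° west

Raw difference: 95.15 − -146.93 = 242.08°.
Normalise into (−180°, 180°]: 242.08° − 360° = -117.92°.
Negative ⇒ the second point lies to the west; separation 117.92°.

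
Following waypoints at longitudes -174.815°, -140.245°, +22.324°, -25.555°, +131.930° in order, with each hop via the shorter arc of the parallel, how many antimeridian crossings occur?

0

Leg 1: -174.815° → -140.245°, shortest Δλ = 34.57° (east) — does not cross 180°.
Leg 2: -140.245° → +22.324°, shortest Δλ = 162.569° (east) — does not cross 180°.
Leg 3: +22.324° → -25.555°, shortest Δλ = -47.879° (west) — does not cross 180°.
Leg 4: -25.555° → +131.930°, shortest Δλ = 157.485° (east) — does not cross 180°.
Total crossings: 0.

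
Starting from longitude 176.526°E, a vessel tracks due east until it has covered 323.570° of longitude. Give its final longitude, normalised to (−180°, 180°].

Start at +176.526°; shift +323.570° → +500.096°.
+500.096° lies outside (−180°, 180°]; subtract 360° → +140.096°.

140.096°E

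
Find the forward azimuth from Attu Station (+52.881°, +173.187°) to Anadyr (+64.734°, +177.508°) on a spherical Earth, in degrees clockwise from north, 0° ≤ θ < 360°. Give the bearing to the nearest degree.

9°

Δλ = 177.508 − 173.187 = 4.321°.
θ = atan2( sin Δλ · cos φ₂ , cos φ₁ · sin φ₂ − sin φ₁ · cos φ₂ · cos Δλ )
  = atan2(0.03216, 0.20637) = 8.857° → normalised to [0°, 360°): 8.857°.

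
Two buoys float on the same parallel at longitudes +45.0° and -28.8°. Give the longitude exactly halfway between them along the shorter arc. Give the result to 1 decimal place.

Signed shortest Δλ from +45.0° to -28.8° is -73.8°.
Midpoint longitude = +45.0° + (-73.8°)/2 = +45.0° − 36.9° = +8.1°.

+8.1°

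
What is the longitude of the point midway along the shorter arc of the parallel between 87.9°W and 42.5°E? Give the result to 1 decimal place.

Signed shortest Δλ from -87.9° to +42.5° is +130.4°.
Midpoint longitude = -87.9° + (+130.4°)/2 = -87.9° + 65.2° = -22.7°.

22.7°W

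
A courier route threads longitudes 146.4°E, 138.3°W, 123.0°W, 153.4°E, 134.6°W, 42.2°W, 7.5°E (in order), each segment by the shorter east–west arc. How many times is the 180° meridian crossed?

Leg 1: +146.4° → -138.3°, shortest Δλ = 75.3° (east) — crosses 180°.
Leg 2: -138.3° → -123.0°, shortest Δλ = 15.3° (east) — does not cross 180°.
Leg 3: -123.0° → +153.4°, shortest Δλ = -83.6° (west) — crosses 180°.
Leg 4: +153.4° → -134.6°, shortest Δλ = 72.0° (east) — crosses 180°.
Leg 5: -134.6° → -42.2°, shortest Δλ = 92.4° (east) — does not cross 180°.
Leg 6: -42.2° → +7.5°, shortest Δλ = 49.7° (east) — does not cross 180°.
Total crossings: 3.

3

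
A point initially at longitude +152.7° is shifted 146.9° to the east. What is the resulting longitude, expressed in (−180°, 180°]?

-60.4°

Start at +152.7°; shift +146.9° → +299.6°.
+299.6° lies outside (−180°, 180°]; subtract 360° → -60.4°.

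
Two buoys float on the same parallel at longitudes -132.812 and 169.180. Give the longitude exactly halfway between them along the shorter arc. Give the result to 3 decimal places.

-161.816°

Signed shortest Δλ from -132.812° to +169.180° is -58.008°.
Midpoint longitude = -132.812° + (-58.008°)/2 = -132.812° − 29.004° = -161.816°.
(The naïve average (-132.812 + +169.180)/2 = 18.184° is on the wrong side of the globe.)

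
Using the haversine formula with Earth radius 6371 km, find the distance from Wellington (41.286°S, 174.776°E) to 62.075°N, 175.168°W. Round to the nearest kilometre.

Δλ = -175.168 − 174.776 = -349.944°; wrapped into (−180°, 180°]: 10.056°.
Δφ = 62.075 − -41.286 = 103.361°.
a = sin²(Δφ/2) + cos φ₁ · cos φ₂ · sin²(Δλ/2) = 0.618246.
c = 2·atan2(√a, √(1−a)) = 1.80955 rad → d = 6371·c ≈ 11528.64 km.

11529 km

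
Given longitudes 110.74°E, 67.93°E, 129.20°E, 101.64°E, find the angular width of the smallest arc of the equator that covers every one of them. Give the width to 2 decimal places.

Sort the longitudes: +67.93°, +101.64°, +110.74°, +129.20°.
Eastward gaps between consecutive values (wrapping around): 33.71°, 9.10°, 18.46°, 298.73°.
Largest gap = 298.73° ⇒ minimal covering band is its complement: 360° − 298.73° = 61.27°.
Band runs from +67.93° eastward to +129.20°.

61.27°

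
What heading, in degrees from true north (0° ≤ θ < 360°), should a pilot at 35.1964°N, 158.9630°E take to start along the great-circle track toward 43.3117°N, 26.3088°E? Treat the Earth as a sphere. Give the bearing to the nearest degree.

328°

Δλ = 26.3088 − 158.9630 = -132.6542°.
θ = atan2( sin Δλ · cos φ₂ , cos φ₁ · sin φ₂ − sin φ₁ · cos φ₂ · cos Δλ )
  = atan2(-0.53514, 0.84473) = -32.355° → normalised to [0°, 360°): 327.645°.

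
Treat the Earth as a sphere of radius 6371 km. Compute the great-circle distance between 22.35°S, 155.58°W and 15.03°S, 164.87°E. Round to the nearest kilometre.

4232 km

Δλ = 164.87 − -155.58 = 320.45°; wrapped into (−180°, 180°]: -39.55°.
Δφ = -15.03 − -22.35 = 7.32°.
a = sin²(Δφ/2) + cos φ₁ · cos φ₂ · sin²(Δλ/2) = 0.106320.
c = 2·atan2(√a, √(1−a)) = 0.66428 rad → d = 6371·c ≈ 4232.13 km.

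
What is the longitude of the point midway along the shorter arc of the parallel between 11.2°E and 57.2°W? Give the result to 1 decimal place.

23.0°W

Signed shortest Δλ from +11.2° to -57.2° is -68.4°.
Midpoint longitude = +11.2° + (-68.4°)/2 = +11.2° − 34.2° = -23.0°.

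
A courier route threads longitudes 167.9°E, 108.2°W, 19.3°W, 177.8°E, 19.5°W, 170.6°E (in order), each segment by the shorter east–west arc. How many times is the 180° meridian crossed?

Leg 1: +167.9° → -108.2°, shortest Δλ = 83.9° (east) — crosses 180°.
Leg 2: -108.2° → -19.3°, shortest Δλ = 88.9° (east) — does not cross 180°.
Leg 3: -19.3° → +177.8°, shortest Δλ = -162.9° (west) — crosses 180°.
Leg 4: +177.8° → -19.5°, shortest Δλ = 162.7° (east) — crosses 180°.
Leg 5: -19.5° → +170.6°, shortest Δλ = -169.9° (west) — crosses 180°.
Total crossings: 4.

4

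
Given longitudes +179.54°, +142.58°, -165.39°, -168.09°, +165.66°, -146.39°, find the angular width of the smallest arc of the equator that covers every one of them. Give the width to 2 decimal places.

Sort the longitudes: -168.09°, -165.39°, -146.39°, +142.58°, +165.66°, +179.54°.
Eastward gaps between consecutive values (wrapping around): 2.70°, 19.00°, 288.97°, 23.08°, 13.88°, 12.37°.
Largest gap = 288.97° ⇒ minimal covering band is its complement: 360° − 288.97° = 71.03°.
Band runs from +142.58° eastward to -146.39°, crossing the antimeridian.

71.03°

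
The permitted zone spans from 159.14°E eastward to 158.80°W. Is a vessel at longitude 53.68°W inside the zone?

Band width going east from +159.14° to -158.80°: ((-158.80 − 159.14) mod 360) = 42.06°.
Offset of -53.68° east of the west edge: ((-53.68 − 159.14) mod 360) = 147.18°.
147.18° > 42.06° ⇒ outside.

No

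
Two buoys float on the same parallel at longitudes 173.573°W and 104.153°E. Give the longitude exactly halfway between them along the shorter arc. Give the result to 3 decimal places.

Signed shortest Δλ from -173.573° to +104.153° is -82.274°.
Midpoint longitude = -173.573° + (-82.274°)/2 = -173.573° − 41.137° = -214.710°.
Normalise into (−180°, 180°]: +145.290°.
(The naïve average (-173.573 + +104.153)/2 = -34.71° is on the wrong side of the globe.)

145.290°E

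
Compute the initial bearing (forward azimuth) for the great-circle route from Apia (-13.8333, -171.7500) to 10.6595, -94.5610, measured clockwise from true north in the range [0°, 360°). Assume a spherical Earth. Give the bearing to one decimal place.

76.4°

Δλ = -94.5610 − -171.7500 = 77.1890°.
θ = atan2( sin Δλ · cos φ₂ , cos φ₁ · sin φ₂ − sin φ₁ · cos φ₂ · cos Δλ )
  = atan2(0.95828, 0.23171) = 76.407° → normalised to [0°, 360°): 76.407°.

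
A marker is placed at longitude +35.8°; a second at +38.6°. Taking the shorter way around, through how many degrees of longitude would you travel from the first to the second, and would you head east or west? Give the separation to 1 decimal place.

Raw difference: 38.6 − 35.8 = 2.8°.
Normalise into (−180°, 180°]: 2.8° stays 2.8°.
Positive ⇒ the second point lies to the east; separation 2.8°.

2.8° east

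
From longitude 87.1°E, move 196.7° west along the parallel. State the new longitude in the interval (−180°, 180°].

109.6°W

Start at +87.1°; shift −196.7° → -109.6°.
-109.6° already lies in (−180°, 180°].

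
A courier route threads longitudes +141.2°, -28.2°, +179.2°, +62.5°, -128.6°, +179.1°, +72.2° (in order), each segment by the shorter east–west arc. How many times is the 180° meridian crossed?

Leg 1: +141.2° → -28.2°, shortest Δλ = -169.4° (west) — does not cross 180°.
Leg 2: -28.2° → +179.2°, shortest Δλ = -152.6° (west) — crosses 180°.
Leg 3: +179.2° → +62.5°, shortest Δλ = -116.7° (west) — does not cross 180°.
Leg 4: +62.5° → -128.6°, shortest Δλ = 168.9° (east) — crosses 180°.
Leg 5: -128.6° → +179.1°, shortest Δλ = -52.3° (west) — crosses 180°.
Leg 6: +179.1° → +72.2°, shortest Δλ = -106.9° (west) — does not cross 180°.
Total crossings: 3.

3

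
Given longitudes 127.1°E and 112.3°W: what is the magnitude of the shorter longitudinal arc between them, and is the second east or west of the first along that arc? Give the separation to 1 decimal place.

120.6° east

Raw difference: -112.3 − 127.1 = -239.4°.
Normalise into (−180°, 180°]: -239.4° + 360° = 120.6°.
Positive ⇒ the second point lies to the east; separation 120.6°.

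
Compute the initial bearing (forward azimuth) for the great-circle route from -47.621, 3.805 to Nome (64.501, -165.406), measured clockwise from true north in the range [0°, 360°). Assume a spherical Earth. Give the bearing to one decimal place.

344.8°

Δλ = -165.406 − 3.805 = -169.211°.
θ = atan2( sin Δλ · cos φ₂ , cos φ₁ · sin φ₂ − sin φ₁ · cos φ₂ · cos Δλ )
  = atan2(-0.08059, 0.29599) = -15.230° → normalised to [0°, 360°): 344.770°.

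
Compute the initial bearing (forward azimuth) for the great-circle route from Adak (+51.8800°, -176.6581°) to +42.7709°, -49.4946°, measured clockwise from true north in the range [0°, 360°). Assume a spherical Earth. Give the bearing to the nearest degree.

Δλ = -49.4946 − -176.6581 = 127.1635°.
θ = atan2( sin Δλ · cos φ₂ , cos φ₁ · sin φ₂ − sin φ₁ · cos φ₂ · cos Δλ )
  = atan2(0.58500, 0.76807) = 37.295° → normalised to [0°, 360°): 37.295°.

37°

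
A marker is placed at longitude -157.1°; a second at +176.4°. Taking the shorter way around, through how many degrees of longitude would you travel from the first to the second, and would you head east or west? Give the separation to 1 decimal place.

26.5° west

Raw difference: 176.4 − -157.1 = 333.5°.
Normalise into (−180°, 180°]: 333.5° − 360° = -26.5°.
Negative ⇒ the second point lies to the west; separation 26.5°.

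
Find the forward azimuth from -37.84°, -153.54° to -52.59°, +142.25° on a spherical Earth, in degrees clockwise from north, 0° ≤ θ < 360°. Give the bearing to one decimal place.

Δλ = 142.25 − -153.54 = 295.79°; wrapped into (−180°, 180°]: -64.21°.
θ = atan2( sin Δλ · cos φ₂ , cos φ₁ · sin φ₂ − sin φ₁ · cos φ₂ · cos Δλ )
  = atan2(-0.54700, -0.46514) = -130.376° → normalised to [0°, 360°): 229.624°.

229.6°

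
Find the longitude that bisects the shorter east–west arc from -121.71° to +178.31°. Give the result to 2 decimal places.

Signed shortest Δλ from -121.71° to +178.31° is -59.98°.
Midpoint longitude = -121.71° + (-59.98°)/2 = -121.71° − 29.99° = -151.70°.
(The naïve average (-121.71 + +178.31)/2 = 28.3° is on the wrong side of the globe.)

-151.70°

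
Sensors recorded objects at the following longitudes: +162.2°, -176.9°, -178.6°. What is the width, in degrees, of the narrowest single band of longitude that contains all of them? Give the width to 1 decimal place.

20.9°

Sort the longitudes: -178.6°, -176.9°, +162.2°.
Eastward gaps between consecutive values (wrapping around): 1.7°, 339.1°, 19.2°.
Largest gap = 339.1° ⇒ minimal covering band is its complement: 360° − 339.1° = 20.9°.
Band runs from +162.2° eastward to -176.9°, crossing the antimeridian.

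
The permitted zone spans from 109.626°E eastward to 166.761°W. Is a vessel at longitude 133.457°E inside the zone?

Yes

Band width going east from +109.626° to -166.761°: ((-166.761 − 109.626) mod 360) = 83.613°.
Offset of +133.457° east of the west edge: ((133.457 − 109.626) mod 360) = 23.831°.
23.831° ≤ 83.613° ⇒ inside.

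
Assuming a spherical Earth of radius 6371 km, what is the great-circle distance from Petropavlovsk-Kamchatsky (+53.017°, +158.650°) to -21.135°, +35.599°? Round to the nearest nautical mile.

7592 nmi

Δλ = 35.599 − 158.650 = -123.051°.
Δφ = -21.135 − 53.017 = -74.152°.
a = sin²(Δφ/2) + cos φ₁ · cos φ₂ · sin²(Δλ/2) = 0.797024.
c = 2·atan2(√a, √(1−a)) = 2.20688 rad → d = 6371·c ≈ 14060.02 km ≈ 7591.80 nmi.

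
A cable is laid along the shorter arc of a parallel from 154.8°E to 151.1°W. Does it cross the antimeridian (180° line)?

Yes

Naïve |-151.1 − 154.8| = 305.9° > 180°, so the shorter arc goes the other way round — across 180°.
Signed shortest Δλ = ((-151.1 − 154.8 + 180) mod 360) − 180 = 54.1°.
Going east by 54.1° from +154.8° passes through 180° before reaching -151.1°.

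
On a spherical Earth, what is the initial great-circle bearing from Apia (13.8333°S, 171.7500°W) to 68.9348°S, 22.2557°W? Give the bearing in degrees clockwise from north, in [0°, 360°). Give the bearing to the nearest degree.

169°

Δλ = -22.2557 − -171.7500 = 149.4943°.
θ = atan2( sin Δλ · cos φ₂ , cos φ₁ · sin φ₂ − sin φ₁ · cos φ₂ · cos Δλ )
  = atan2(0.18246, -0.98015) = 169.455° → normalised to [0°, 360°): 169.455°.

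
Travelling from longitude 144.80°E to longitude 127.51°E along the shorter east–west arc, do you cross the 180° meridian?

No

Signed shortest Δλ = ((127.51 − 144.80 + 180) mod 360) − 180 = -17.29°.
Going west by 17.29° from +144.80° reaches +127.51° without touching 180°.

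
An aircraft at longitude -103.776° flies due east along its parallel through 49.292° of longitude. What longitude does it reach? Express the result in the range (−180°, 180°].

Start at -103.776°; shift +49.292° → -54.484°.
-54.484° already lies in (−180°, 180°].

-54.484°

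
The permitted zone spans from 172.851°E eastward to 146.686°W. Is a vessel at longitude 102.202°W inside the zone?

No

Band width going east from +172.851° to -146.686°: ((-146.686 − 172.851) mod 360) = 40.463°.
Offset of -102.202° east of the west edge: ((-102.202 − 172.851) mod 360) = 84.947°.
84.947° > 40.463° ⇒ outside.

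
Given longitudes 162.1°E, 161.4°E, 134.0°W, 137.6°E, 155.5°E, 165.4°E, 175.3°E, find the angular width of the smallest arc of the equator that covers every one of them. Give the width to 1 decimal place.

88.4°

Sort the longitudes: -134.0°, +137.6°, +155.5°, +161.4°, +162.1°, +165.4°, +175.3°.
Eastward gaps between consecutive values (wrapping around): 271.6°, 17.9°, 5.9°, 0.7°, 3.3°, 9.9°, 50.7°.
Largest gap = 271.6° ⇒ minimal covering band is its complement: 360° − 271.6° = 88.4°.
Band runs from +137.6° eastward to -134.0°, crossing the antimeridian.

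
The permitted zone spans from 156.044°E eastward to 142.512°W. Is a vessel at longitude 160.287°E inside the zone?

Band width going east from +156.044° to -142.512°: ((-142.512 − 156.044) mod 360) = 61.444°.
Offset of +160.287° east of the west edge: ((160.287 − 156.044) mod 360) = 4.243°.
4.243° ≤ 61.444° ⇒ inside.

Yes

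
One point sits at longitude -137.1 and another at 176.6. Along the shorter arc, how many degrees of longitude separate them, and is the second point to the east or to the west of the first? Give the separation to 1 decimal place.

Raw difference: 176.6 − -137.1 = 313.7°.
Normalise into (−180°, 180°]: 313.7° − 360° = -46.3°.
Negative ⇒ the second point lies to the west; separation 46.3°.

46.3° west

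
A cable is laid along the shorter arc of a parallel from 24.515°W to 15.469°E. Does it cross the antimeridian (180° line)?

Signed shortest Δλ = ((15.469 − -24.515 + 180) mod 360) − 180 = 39.984°.
Going east by 39.984° from -24.515° reaches +15.469° without touching 180°.

No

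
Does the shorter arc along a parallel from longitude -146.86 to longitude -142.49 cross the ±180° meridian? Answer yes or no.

No

Signed shortest Δλ = ((-142.49 − -146.86 + 180) mod 360) − 180 = 4.37°.
Going east by 4.37° from -146.86° reaches -142.49° without touching 180°.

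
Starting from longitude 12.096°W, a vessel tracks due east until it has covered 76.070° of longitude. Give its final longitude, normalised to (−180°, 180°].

63.974°E

Start at -12.096°; shift +76.070° → +63.974°.
+63.974° already lies in (−180°, 180°].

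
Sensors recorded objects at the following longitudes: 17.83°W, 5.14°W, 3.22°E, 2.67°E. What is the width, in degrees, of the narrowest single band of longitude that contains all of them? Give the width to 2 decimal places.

21.05°

Sort the longitudes: -17.83°, -5.14°, +2.67°, +3.22°.
Eastward gaps between consecutive values (wrapping around): 12.69°, 7.81°, 0.55°, 338.95°.
Largest gap = 338.95° ⇒ minimal covering band is its complement: 360° − 338.95° = 21.05°.
Band runs from -17.83° eastward to +3.22°.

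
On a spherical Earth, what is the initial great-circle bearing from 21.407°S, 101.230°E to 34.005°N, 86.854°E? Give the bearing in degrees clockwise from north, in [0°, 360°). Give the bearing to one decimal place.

345.8°

Δλ = 86.854 − 101.230 = -14.376°.
θ = atan2( sin Δλ · cos φ₂ , cos φ₁ · sin φ₂ − sin φ₁ · cos φ₂ · cos Δλ )
  = atan2(-0.20582, 0.81378) = -14.194° → normalised to [0°, 360°): 345.806°.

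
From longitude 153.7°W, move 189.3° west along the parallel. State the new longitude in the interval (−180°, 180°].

Start at -153.7°; shift −189.3° → -343.0°.
-343.0° lies outside (−180°, 180°]; add 360° → +17.0°.

17.0°E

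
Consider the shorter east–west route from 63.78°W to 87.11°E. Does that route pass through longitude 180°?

Signed shortest Δλ = ((87.11 − -63.78 + 180) mod 360) − 180 = 150.89°.
Going east by 150.89° from -63.78° reaches +87.11° without touching 180°.

No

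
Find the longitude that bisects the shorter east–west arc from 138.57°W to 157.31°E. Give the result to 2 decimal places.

170.63°W

Signed shortest Δλ from -138.57° to +157.31° is -64.12°.
Midpoint longitude = -138.57° + (-64.12°)/2 = -138.57° − 32.06° = -170.63°.
(The naïve average (-138.57 + +157.31)/2 = 9.37° is on the wrong side of the globe.)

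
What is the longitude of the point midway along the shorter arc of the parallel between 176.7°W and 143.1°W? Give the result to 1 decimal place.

159.9°W

Signed shortest Δλ from -176.7° to -143.1° is +33.6°.
Midpoint longitude = -176.7° + (+33.6°)/2 = -176.7° + 16.8° = -159.9°.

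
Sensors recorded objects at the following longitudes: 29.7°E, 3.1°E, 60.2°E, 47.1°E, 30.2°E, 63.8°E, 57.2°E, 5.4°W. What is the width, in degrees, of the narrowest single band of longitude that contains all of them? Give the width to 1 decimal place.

69.2°

Sort the longitudes: -5.4°, +3.1°, +29.7°, +30.2°, +47.1°, +57.2°, +60.2°, +63.8°.
Eastward gaps between consecutive values (wrapping around): 8.5°, 26.6°, 0.5°, 16.9°, 10.1°, 3.0°, 3.6°, 290.8°.
Largest gap = 290.8° ⇒ minimal covering band is its complement: 360° − 290.8° = 69.2°.
Band runs from -5.4° eastward to +63.8°.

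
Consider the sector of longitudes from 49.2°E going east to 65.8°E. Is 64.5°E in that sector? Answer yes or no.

Band width going east from +49.2° to +65.8°: ((65.8 − 49.2) mod 360) = 16.6°.
Offset of +64.5° east of the west edge: ((64.5 − 49.2) mod 360) = 15.3°.
15.3° ≤ 16.6° ⇒ inside.

Yes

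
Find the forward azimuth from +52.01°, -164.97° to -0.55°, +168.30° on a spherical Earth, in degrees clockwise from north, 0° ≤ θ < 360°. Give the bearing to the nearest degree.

Δλ = 168.30 − -164.97 = 333.27°; wrapped into (−180°, 180°]: -26.73°.
θ = atan2( sin Δλ · cos φ₂ , cos φ₁ · sin φ₂ − sin φ₁ · cos φ₂ · cos Δλ )
  = atan2(-0.44977, -0.70977) = -147.639° → normalised to [0°, 360°): 212.361°.

212°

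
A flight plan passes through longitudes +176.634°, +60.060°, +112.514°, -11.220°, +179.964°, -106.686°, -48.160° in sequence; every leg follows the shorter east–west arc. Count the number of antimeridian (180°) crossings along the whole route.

2

Leg 1: +176.634° → +60.060°, shortest Δλ = -116.574° (west) — does not cross 180°.
Leg 2: +60.060° → +112.514°, shortest Δλ = 52.454° (east) — does not cross 180°.
Leg 3: +112.514° → -11.220°, shortest Δλ = -123.734° (west) — does not cross 180°.
Leg 4: -11.220° → +179.964°, shortest Δλ = -168.816° (west) — crosses 180°.
Leg 5: +179.964° → -106.686°, shortest Δλ = 73.35° (east) — crosses 180°.
Leg 6: -106.686° → -48.160°, shortest Δλ = 58.526° (east) — does not cross 180°.
Total crossings: 2.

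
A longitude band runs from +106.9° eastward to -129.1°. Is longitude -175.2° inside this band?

Yes

Band width going east from +106.9° to -129.1°: ((-129.1 − 106.9) mod 360) = 124.0°.
Offset of -175.2° east of the west edge: ((-175.2 − 106.9) mod 360) = 77.9°.
77.9° ≤ 124.0° ⇒ inside.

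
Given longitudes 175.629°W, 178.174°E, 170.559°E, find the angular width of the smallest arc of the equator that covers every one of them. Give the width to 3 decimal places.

13.812°

Sort the longitudes: -175.629°, +170.559°, +178.174°.
Eastward gaps between consecutive values (wrapping around): 346.188°, 7.615°, 6.197°.
Largest gap = 346.188° ⇒ minimal covering band is its complement: 360° − 346.188° = 13.812°.
Band runs from +170.559° eastward to -175.629°, crossing the antimeridian.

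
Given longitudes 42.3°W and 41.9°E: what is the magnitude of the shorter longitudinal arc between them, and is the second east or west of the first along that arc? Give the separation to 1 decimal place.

Raw difference: 41.9 − -42.3 = 84.2°.
Normalise into (−180°, 180°]: 84.2° stays 84.2°.
Positive ⇒ the second point lies to the east; separation 84.2°.

84.2° east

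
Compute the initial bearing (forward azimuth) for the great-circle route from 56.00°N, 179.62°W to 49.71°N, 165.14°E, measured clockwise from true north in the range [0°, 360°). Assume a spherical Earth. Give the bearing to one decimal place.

241.9°

Δλ = 165.14 − -179.62 = 344.76°; wrapped into (−180°, 180°]: -15.24°.
θ = atan2( sin Δλ · cos φ₂ , cos φ₁ · sin φ₂ − sin φ₁ · cos φ₂ · cos Δλ )
  = atan2(-0.16998, -0.09071) = -118.086° → normalised to [0°, 360°): 241.914°.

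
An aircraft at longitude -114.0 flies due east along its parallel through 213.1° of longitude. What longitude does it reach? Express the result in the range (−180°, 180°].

+99.1°

Start at -114.0°; shift +213.1° → +99.1°.
+99.1° already lies in (−180°, 180°].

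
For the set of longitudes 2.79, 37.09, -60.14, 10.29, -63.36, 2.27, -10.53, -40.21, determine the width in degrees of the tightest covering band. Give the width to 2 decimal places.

Sort the longitudes: -63.36°, -60.14°, -40.21°, -10.53°, +2.27°, +2.79°, +10.29°, +37.09°.
Eastward gaps between consecutive values (wrapping around): 3.22°, 19.93°, 29.68°, 12.80°, 0.52°, 7.50°, 26.80°, 259.55°.
Largest gap = 259.55° ⇒ minimal covering band is its complement: 360° − 259.55° = 100.45°.
Band runs from -63.36° eastward to +37.09°.

100.45°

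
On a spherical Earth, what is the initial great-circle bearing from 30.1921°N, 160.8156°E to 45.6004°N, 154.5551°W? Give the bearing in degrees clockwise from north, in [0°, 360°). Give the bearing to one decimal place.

Δλ = -154.5551 − 160.8156 = -315.3707°; wrapped into (−180°, 180°]: 44.6293°.
θ = atan2( sin Δλ · cos φ₂ , cos φ₁ · sin φ₂ − sin φ₁ · cos φ₂ · cos Δλ )
  = atan2(0.49152, 0.36715) = 53.242° → normalised to [0°, 360°): 53.242°.

53.2°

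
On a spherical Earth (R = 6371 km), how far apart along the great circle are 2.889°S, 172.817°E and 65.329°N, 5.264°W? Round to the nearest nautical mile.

7057 nmi

Δλ = -5.264 − 172.817 = -178.081°.
Δφ = 65.329 − -2.889 = 68.218°.
a = sin²(Δφ/2) + cos φ₁ · cos φ₂ · sin²(Δλ/2) = 0.731222.
c = 2·atan2(√a, √(1−a)) = 2.05155 rad → d = 6371·c ≈ 13070.40 km ≈ 7057.45 nmi.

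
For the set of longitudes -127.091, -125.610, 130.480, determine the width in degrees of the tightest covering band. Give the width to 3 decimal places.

Sort the longitudes: -127.091°, -125.610°, +130.480°.
Eastward gaps between consecutive values (wrapping around): 1.481°, 256.090°, 102.429°.
Largest gap = 256.090° ⇒ minimal covering band is its complement: 360° − 256.090° = 103.910°.
Band runs from +130.480° eastward to -125.610°, crossing the antimeridian.

103.910°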